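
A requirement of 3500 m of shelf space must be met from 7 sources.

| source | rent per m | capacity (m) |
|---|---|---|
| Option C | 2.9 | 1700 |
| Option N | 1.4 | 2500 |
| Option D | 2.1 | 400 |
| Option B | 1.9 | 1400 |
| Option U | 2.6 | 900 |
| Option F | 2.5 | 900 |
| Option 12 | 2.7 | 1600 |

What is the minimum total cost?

Fill from the cheapest source first.
Option N (1.4): use full 2500 → 1000 m to go.
Option B (1.9): take the remaining 1000 → done.
Option D, Option F, Option U, Option 12, Option C: unused.
Cost = 2500×1.4 + 1000×1.9 = 5400.

5400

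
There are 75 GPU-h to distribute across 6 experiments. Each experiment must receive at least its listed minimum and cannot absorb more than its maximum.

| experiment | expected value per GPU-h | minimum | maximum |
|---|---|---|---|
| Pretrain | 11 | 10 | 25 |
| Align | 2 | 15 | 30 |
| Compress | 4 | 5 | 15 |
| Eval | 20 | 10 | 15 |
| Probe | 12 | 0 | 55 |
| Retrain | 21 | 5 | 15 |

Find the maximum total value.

Meeting every minimum uses 10+15+5+10+0+5 = 45 GPU-h, leaving 30.
Highest expected value per GPU-h first: Retrain 21 > Eval 20 > Probe 12 > Pretrain 11 > Compress 4 > Align 2.
Retrain: +10 to 15 (cap) — 20 left.
Eval takes 5 more to reach its cap of 15 — 15 left.
Probe has room for 55 more but only 15 remain, so it gets 15.
Total = 11×10 + 2×15 + 4×5 + 20×15 + 12×15 + 21×15 = 955.

955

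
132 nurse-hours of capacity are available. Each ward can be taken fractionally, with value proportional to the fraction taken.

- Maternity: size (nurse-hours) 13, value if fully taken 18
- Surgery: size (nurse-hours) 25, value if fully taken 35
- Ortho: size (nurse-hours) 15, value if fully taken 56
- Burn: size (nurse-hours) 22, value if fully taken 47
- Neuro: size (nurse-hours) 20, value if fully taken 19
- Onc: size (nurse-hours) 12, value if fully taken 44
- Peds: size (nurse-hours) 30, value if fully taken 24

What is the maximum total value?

239

Rank by value-to-size ratio: Ortho 56/15≈3.73, Onc 44/12≈3.67, Burn 47/22≈2.14, Surgery 35/25≈1.4, Maternity 18/13≈1.38, Neuro 19/20≈0.95, Peds 24/30≈0.8.
Take all of Ortho (15 nurse-hours, value 56) ; 117 nurse-hours left.
Take all of Onc (12 nurse-hours, value 44) ; 105 nurse-hours left.
Take all of Burn (22 nurse-hours, value 47) ; 83 nurse-hours left.
All 25 nurse-hours of Surgery fit (value 35) ; 58 remain.
Take all of Maternity (13 nurse-hours, value 18) ; 45 nurse-hours left.
Take all of Neuro (20 nurse-hours, value 19) ; 25 nurse-hours left.
Only 25 nurse-hours remain; take 25/30 of Peds for value 24×25/30 = 20.
Total value = 239.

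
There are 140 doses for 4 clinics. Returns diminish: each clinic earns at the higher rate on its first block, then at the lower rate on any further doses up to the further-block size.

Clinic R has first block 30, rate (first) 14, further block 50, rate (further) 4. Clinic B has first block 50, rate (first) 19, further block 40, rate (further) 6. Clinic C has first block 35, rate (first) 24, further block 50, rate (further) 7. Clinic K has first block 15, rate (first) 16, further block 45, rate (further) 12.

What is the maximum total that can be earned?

2570

Order all 8 blocks by rate: Clinic C/tier1 24 > Clinic B/tier1 19 > Clinic K/tier1 16 > Clinic R/tier1 14 > Clinic K/tier2 12 > Clinic C/tier2 7 > Clinic B/tier2 6 > Clinic R/tier2 4.
Fill Clinic C tier1 block (35 at 24) — 105 left.
Clinic B tier1 at 19: fill all 50 — 55 left.
Clinic K/tier1 (16): +15 — 40 left.
Clinic R/tier1 (14): +30 — 10 left.
10 remain; put them into Clinic K tier2 at 12.
Total = 24×35 + 19×50 + 16×15 + 14×30 + 12×10 = 2570.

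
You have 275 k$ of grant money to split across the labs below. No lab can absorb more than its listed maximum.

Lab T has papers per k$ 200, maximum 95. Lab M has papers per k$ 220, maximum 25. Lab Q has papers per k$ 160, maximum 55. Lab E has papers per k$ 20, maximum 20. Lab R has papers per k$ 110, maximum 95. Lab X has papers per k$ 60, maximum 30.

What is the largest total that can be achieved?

44050

Rank by papers per k$: Lab M 220 > Lab T 200 > Lab Q 160 > Lab R 110 > Lab X 60 > Lab E 20.
Give Lab M 25 to hit its cap of 25 → 250 left.
Give Lab T 95 to hit its cap of 95 → 155 left.
Lab Q takes 55 to reach its cap of 55 → 100 left.
Lab R takes 95 to reach its cap of 95 → 5 left.
Lab X has room for 30 but only 5 remain, so it gets 5.
Total = 200×95 + 220×25 + 160×55 + 110×95 + 60×5 = 44050.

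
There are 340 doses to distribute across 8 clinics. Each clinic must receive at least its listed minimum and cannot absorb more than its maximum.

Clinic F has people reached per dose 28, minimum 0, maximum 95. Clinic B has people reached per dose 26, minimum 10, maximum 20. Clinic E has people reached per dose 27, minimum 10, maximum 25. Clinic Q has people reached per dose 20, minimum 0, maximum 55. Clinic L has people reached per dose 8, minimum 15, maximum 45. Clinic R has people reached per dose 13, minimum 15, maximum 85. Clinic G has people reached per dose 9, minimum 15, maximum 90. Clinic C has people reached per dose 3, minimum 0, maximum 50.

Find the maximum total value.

6585

Meeting every minimum uses 0+10+10+0+15+15+15+0 = 65 doses, leaving 275.
Rank by people reached per dose: Clinic F 28 > Clinic E 27 > Clinic B 26 > Clinic Q 20 > Clinic R 13 > Clinic G 9 > Clinic L 8 > Clinic C 3.
Clinic F takes 95 more to reach its cap of 95 ; 180 left.
Clinic E takes 15 more to reach its cap of 25 ; 165 left.
Clinic B takes 10 more to reach its cap of 20 ; 155 left.
Give Clinic Q 55 more to hit its cap of 55 ; 100 left.
Clinic R takes 70 more to reach its cap of 85 ; 30 left.
Clinic G has room for 75 more but only 30 remain, so it gets 45.
Total = 28×95 + 26×20 + 27×25 + 20×55 + 8×15 + 13×85 + 9×45 = 6585.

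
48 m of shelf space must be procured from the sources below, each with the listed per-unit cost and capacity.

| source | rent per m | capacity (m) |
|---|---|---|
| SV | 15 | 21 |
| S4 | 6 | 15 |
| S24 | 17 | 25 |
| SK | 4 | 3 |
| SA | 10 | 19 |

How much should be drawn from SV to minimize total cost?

Use sources in increasing cost order.
SK (4): use full 3 — 45 m to go.
Take 15 from S4 at 6 — need 30 more.
SA at 10: take all 19 m — 11 still needed.
SV at 15: take 11 of its 21 — requirement met.
S24: unused.

11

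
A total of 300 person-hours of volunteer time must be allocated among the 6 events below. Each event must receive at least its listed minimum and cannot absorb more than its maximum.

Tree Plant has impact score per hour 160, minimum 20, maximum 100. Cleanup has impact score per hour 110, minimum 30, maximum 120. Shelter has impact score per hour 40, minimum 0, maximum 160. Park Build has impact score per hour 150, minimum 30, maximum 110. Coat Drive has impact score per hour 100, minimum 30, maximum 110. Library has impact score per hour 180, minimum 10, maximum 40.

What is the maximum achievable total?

Meeting every minimum uses 20+30+0+30+30+10 = 120 person-hours, leaving 180.
Order the events by impact score per hour: Library 180 > Tree Plant 160 > Park Build 150 > Cleanup 110 > Coat Drive 100 > Shelter 40.
Library: +30 to 40 (cap) — 150 left.
Give Tree Plant 80 more to hit its cap of 100 — 70 left.
Park Build has room for 80 more but only 70 remain, so it gets 100.
Total = 160×100 + 110×30 + 150×100 + 100×30 + 180×40 = 44500.

44500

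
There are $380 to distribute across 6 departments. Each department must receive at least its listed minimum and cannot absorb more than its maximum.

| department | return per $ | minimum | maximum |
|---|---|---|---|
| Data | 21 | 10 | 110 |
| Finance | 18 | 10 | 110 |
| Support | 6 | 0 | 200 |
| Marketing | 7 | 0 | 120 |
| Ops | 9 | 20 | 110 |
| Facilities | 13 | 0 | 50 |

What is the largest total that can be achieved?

5930

Meeting every minimum uses 10+10+0+0+20+0 = 40 $, leaving 340.
Rank by return per $: Data 21 > Finance 18 > Facilities 13 > Ops 9 > Marketing 7 > Support 6.
Data: +100 to 110 (cap) — 240 left.
Finance: +100 to 110 (cap) — 140 left.
Give Facilities 50 more to hit its cap of 50 — 90 left.
Ops: +90 to 110 (cap) — 0 left.
Total = 21×110 + 18×110 + 9×110 + 13×50 = 5930.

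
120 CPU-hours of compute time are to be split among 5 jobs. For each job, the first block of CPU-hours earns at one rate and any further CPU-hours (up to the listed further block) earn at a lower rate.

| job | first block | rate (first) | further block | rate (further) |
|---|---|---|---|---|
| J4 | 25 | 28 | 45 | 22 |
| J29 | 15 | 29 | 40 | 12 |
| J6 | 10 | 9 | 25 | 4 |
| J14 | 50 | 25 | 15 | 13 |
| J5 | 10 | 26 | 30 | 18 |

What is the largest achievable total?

3085

Treat each block as its own option and order by rate: J29/tier1 29 > J4/tier1 28 > J5/tier1 26 > J14/tier1 25 > J4/tier2 22 > J5/tier2 18 > J14/tier2 13 > J29/tier2 12 > J6/tier1 9 > J6/tier2 4.
Fill J29 tier1 block (15 at 29) — 105 left.
J4/tier1 (28): +25 — 80 left.
J5/tier1 (26): +10 — 70 left.
Fill J14 tier1 block (50 at 25) — 20 left.
J4 tier2 at 22: only 20 left, fill 20.
Total = 29×15 + 28×25 + 26×10 + 25×50 + 22×20 = 3085.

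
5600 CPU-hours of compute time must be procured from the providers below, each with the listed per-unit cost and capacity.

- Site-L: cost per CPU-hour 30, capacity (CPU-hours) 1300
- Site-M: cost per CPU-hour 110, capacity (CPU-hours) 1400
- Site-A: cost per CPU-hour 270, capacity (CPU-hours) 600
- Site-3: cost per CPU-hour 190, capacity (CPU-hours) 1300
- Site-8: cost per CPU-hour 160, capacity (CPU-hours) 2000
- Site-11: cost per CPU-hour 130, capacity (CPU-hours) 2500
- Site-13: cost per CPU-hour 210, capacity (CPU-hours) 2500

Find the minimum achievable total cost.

Use providers in increasing cost order.
Take 1300 from Site-L at 30 → need 4300 more.
Take 1400 from Site-M at 110 → need 2900 more.
Take 2500 from Site-11 at 130 → need 400 more.
Site-8 (160): take the remaining 400 → done.
Site-3, Site-13, Site-A: unused.
Cost = 1300×30 + 1400×110 + 2500×130 + 400×160 = 582000.

582000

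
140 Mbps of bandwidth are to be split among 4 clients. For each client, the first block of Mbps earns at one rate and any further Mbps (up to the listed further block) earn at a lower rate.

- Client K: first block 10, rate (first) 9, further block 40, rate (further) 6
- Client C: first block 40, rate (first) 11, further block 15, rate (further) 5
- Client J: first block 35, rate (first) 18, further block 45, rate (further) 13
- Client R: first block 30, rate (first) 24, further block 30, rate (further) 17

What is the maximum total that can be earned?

Rank every tier by rate: Client R/T1 24 > Client J/T1 18 > Client R/T2 17 > Client J/T2 13 > Client C/T1 11 > Client K/T1 9 > Client K/T2 6 > Client C/T2 5.
Client R T1 at 24: fill all 30 — 110 left.
Fill Client J T1 block (35 at 18) — 75 left.
Fill Client R T2 block (30 at 17) — 45 left.
Fill Client J T2 block (45 at 13) — 0 left.
Total = 24×30 + 18×35 + 17×30 + 13×45 = 2445.

2445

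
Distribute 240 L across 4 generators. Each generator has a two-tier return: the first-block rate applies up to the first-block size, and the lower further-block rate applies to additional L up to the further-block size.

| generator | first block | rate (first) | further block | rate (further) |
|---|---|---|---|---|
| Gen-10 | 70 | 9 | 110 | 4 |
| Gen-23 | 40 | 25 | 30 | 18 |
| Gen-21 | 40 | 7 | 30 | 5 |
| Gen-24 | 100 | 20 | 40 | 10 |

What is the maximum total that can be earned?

4210

Treat each block as its own option and order by rate: Gen-23/tier1 25 > Gen-24/tier1 20 > Gen-23/tier2 18 > Gen-24/tier2 10 > Gen-10/tier1 9 > Gen-21/tier1 7 > Gen-21/tier2 5 > Gen-10/tier2 4.
Gen-23 tier1 at 25: fill all 40 — 200 left.
Gen-24 tier1 at 20: fill all 100 — 100 left.
Gen-23/tier2 (18): +30 — 70 left.
Gen-24/tier2 (10): +40 — 30 left.
30 remain; put them into Gen-10 tier1 at 9.
Total = 25×40 + 20×100 + 18×30 + 10×40 + 9×30 = 4210.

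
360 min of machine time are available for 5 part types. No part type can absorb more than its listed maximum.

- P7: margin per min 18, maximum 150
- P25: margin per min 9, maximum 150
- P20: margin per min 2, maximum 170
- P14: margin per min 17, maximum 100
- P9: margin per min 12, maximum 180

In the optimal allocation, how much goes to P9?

Rank by margin per min: P7 18 > P14 17 > P9 12 > P25 9 > P20 2.
Give P7 150 to hit its cap of 150 ; 210 left.
P14 takes 100 to reach its cap of 100 ; 110 left.
Only 110 left; P9 takes them to reach 110.

110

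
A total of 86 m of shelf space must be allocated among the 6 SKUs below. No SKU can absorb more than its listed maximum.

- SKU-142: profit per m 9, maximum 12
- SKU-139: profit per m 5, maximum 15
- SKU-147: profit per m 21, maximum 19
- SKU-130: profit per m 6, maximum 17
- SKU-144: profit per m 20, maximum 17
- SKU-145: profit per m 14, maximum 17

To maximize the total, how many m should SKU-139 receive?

Order the SKUs by profit per m: SKU-147 21 > SKU-144 20 > SKU-145 14 > SKU-142 9 > SKU-130 6 > SKU-139 5.
SKU-147: +19 to 19 (cap) → 67 left.
Give SKU-144 17 to hit its cap of 17 → 50 left.
Give SKU-145 17 to hit its cap of 17 → 33 left.
SKU-142: +12 to 12 (cap) → 21 left.
SKU-130 takes 17 to reach its cap of 17 → 4 left.
SKU-139 has room for 15 but only 4 remain, so it gets 4.

4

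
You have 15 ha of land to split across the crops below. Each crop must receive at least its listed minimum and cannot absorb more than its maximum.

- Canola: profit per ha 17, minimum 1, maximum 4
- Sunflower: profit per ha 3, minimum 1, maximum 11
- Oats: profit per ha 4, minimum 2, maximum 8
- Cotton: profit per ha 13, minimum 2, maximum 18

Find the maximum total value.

Meeting every minimum uses 1+1+2+2 = 6 ha, leaving 9.
Rank by profit per ha: Canola 17 > Cotton 13 > Oats 4 > Sunflower 3.
Canola takes 3 more to reach its cap of 4 — 6 left.
Cotton: +6 (room for 16) → 8. Pool exhausted.
Total = 17×4 + 3×1 + 4×2 + 13×8 = 183.

183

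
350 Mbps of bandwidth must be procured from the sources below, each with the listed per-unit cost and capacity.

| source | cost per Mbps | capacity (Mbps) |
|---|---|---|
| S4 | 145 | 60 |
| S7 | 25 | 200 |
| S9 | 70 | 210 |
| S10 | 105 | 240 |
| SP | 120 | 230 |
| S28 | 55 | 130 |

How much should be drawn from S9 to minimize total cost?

Use sources in increasing cost order.
S7 (25): use full 200 — 150 Mbps to go.
S28 (55): use full 130 — 20 Mbps to go.
S9 (70): take the remaining 20 — done.
S10, SP, S4: unused.

20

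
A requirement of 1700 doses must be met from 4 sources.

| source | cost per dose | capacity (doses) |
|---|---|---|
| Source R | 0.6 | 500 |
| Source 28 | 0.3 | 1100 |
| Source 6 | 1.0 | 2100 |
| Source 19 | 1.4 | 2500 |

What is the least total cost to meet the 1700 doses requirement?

Cheapest first:
Source 28 at 0.3: take all 1100 doses — 600 still needed.
Take 500 from Source R at 0.6 — need 100 more.
Source 6 (1.0): take the remaining 100 — done.
Source 19: unused.
Cost = 1100×0.3 + 500×0.6 + 100×1.0 = 730.

730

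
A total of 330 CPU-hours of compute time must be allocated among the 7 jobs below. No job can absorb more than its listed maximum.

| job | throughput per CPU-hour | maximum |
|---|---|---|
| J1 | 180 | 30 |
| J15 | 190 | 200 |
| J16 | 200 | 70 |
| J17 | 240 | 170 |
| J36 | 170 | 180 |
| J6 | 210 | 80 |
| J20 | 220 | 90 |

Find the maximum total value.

75300

Rank by throughput per CPU-hour: J17 240 > J20 220 > J6 210 > J16 200 > J15 190 > J1 180 > J36 170.
J17 takes 170 to reach its cap of 170 — 160 left.
Give J20 90 to hit its cap of 90 — 70 left.
Only 70 left; J6 takes them to reach 70.
Total = 240×170 + 210×70 + 220×90 = 75300.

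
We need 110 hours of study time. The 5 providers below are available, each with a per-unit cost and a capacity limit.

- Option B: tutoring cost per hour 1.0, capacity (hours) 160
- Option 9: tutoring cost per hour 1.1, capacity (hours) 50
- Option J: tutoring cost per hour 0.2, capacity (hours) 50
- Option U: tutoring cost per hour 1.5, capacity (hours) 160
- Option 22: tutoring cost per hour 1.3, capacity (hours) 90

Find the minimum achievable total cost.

70

Use providers in increasing cost order.
Option J (0.2): use full 50 — 60 hours to go.
Option B (1.0): take the remaining 60 — done.
Option 9, Option 22, Option U: unused.
Cost = 50×0.2 + 60×1.0 = 70.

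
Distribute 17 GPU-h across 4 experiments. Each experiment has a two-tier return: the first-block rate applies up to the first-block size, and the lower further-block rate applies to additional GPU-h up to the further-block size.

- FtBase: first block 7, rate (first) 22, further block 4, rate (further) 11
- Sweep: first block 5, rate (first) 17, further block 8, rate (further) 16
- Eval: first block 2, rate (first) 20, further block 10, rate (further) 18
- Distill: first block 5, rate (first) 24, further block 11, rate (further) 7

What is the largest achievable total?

368

Treat each block as its own option and order by rate: Distill/tier1 24 > FtBase/tier1 22 > Eval/tier1 20 > Eval/tier2 18 > Sweep/tier1 17 > Sweep/tier2 16 > FtBase/tier2 11 > Distill/tier2 7.
Distill/tier1 (24): +5 → 12 left.
FtBase/tier1 (22): +7 → 5 left.
Eval tier1 at 20: fill all 2 → 3 left.
Eval tier2 at 18: only 3 left, fill 3.
Total = 24×5 + 22×7 + 20×2 + 18×3 = 368.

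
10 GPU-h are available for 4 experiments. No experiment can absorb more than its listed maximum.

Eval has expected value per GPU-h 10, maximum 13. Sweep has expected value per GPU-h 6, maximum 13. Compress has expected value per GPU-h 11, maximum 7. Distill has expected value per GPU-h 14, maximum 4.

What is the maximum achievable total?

122

Rank by expected value per GPU-h: Distill 14 > Compress 11 > Eval 10 > Sweep 6.
Distill takes 4 to reach its cap of 4 — 6 left.
Compress: +6 (room for 7) → 6. Pool exhausted.
Total = 11×6 + 14×4 = 122.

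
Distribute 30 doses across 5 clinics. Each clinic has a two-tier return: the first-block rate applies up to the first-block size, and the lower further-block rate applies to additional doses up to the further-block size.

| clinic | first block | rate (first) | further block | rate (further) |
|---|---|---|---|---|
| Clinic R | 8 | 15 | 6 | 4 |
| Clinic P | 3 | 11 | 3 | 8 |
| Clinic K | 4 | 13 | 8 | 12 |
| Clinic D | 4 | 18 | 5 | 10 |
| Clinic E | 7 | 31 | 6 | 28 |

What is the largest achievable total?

Rank every tier by rate: Clinic E/T1 31 > Clinic E/T2 28 > Clinic D/T1 18 > Clinic R/T1 15 > Clinic K/T1 13 > Clinic K/T2 12 > Clinic P/T1 11 > Clinic D/T2 10 > Clinic P/T2 8 > Clinic R/T2 4.
Fill Clinic E T1 block (7 at 31) ; 23 left.
Clinic E T2 at 28: fill all 6 ; 17 left.
Fill Clinic D T1 block (4 at 18) ; 13 left.
Clinic R/T1 (15): +8 ; 5 left.
Clinic K/T1 (13): +4 ; 1 left.
Clinic K/T2: +1 of 8 at 12; pool empty.
Total = 31×7 + 28×6 + 18×4 + 15×8 + 13×4 + 12×1 = 641.

641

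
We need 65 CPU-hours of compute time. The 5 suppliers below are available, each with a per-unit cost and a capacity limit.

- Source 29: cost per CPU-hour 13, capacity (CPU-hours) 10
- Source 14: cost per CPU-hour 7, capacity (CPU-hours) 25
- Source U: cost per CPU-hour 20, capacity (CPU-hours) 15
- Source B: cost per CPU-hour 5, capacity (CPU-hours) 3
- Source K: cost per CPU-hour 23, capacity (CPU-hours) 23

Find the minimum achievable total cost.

896

Use suppliers in increasing cost order.
Take 3 from Source B at 5 → need 62 more.
Take 25 from Source 14 at 7 → need 37 more.
Take 10 from Source 29 at 13 → need 27 more.
Source U (20): use full 15 → 12 CPU-hours to go.
Source K (23): take the remaining 12 → done.
Cost = 3×5 + 25×7 + 10×13 + 15×20 + 12×23 = 896.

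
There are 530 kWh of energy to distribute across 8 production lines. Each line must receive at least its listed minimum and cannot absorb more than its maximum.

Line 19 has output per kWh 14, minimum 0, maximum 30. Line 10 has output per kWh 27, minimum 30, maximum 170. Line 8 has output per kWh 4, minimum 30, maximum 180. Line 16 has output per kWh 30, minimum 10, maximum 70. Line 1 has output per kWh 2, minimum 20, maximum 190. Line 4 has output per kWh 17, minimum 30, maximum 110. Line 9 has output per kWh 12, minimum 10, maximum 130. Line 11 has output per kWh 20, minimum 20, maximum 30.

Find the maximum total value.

10580

Meeting every minimum uses 0+30+30+10+20+30+10+20 = 150 kWh, leaving 380.
Rank by output per kWh: Line 16 30 > Line 10 27 > Line 11 20 > Line 4 17 > Line 19 14 > Line 9 12 > Line 8 4 > Line 1 2.
Line 16 takes 60 more to reach its cap of 70 → 320 left.
Give Line 10 140 more to hit its cap of 170 → 180 left.
Line 11 takes 10 more to reach its cap of 30 → 170 left.
Give Line 4 80 more to hit its cap of 110 → 90 left.
Line 19 takes 30 more to reach its cap of 30 → 60 left.
Line 9 has room for 120 more but only 60 remain, so it gets 70.
Total = 14×30 + 27×170 + 4×30 + 30×70 + 2×20 + 17×110 + 12×70 + 20×30 = 10580.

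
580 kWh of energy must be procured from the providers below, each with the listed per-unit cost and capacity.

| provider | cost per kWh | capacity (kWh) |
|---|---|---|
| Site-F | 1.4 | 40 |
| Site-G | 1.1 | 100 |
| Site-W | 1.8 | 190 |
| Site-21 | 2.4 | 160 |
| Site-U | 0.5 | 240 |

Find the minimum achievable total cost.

Use providers in increasing cost order.
Site-U at 0.5: take all 240 kWh — 340 still needed.
Site-G at 1.1: take all 100 kWh — 240 still needed.
Take 40 from Site-F at 1.4 — need 200 more.
Take 190 from Site-W at 1.8 — need 10 more.
Take 10 from Site-21 at 2.4 to finish.
Cost = 240×0.5 + 100×1.1 + 40×1.4 + 190×1.8 + 10×2.4 = 652.

652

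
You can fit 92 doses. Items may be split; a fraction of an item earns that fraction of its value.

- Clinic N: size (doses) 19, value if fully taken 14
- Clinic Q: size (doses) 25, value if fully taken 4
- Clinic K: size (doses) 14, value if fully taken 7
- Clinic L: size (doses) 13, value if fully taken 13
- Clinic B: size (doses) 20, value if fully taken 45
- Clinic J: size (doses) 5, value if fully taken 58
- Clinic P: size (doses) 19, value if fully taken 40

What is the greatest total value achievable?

Sort by value density: Clinic J 58/5≈11.6, Clinic B 45/20≈2.25, Clinic P 40/19≈2.11, Clinic L 13/13≈1, Clinic N 14/19≈0.737, Clinic K 7/14≈0.5, Clinic Q 4/25≈0.16.
Clinic J: take in full, 5 doses for value 58 ; 87 left.
Clinic B: take in full, 20 doses for value 45 ; 67 left.
Take all of Clinic P (19 doses, value 40) ; 48 doses left.
Clinic L: take in full, 13 doses for value 13 ; 35 left.
Take all of Clinic N (19 doses, value 14) ; 16 doses left.
Take all of Clinic K (14 doses, value 7) ; 2 doses left.
Fill the last 2 doses with part of Clinic Q: 2/25 of it earns 0.32.
Total value = 177.32.

177.32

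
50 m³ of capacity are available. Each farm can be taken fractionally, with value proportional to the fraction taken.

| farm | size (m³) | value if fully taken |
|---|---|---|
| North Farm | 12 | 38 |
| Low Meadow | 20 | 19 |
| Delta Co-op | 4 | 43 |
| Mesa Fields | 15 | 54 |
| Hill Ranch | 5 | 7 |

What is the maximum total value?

Sort by value density: Delta Co-op 43/4≈10.8, Mesa Fields 54/15≈3.6, North Farm 38/12≈3.17, Hill Ranch 7/5≈1.4, Low Meadow 19/20≈0.95.
Delta Co-op: take in full, 4 m³ for value 43 → 46 left.
Mesa Fields: take in full, 15 m³ for value 54 → 31 left.
All 12 m³ of North Farm fit (value 38) → 19 remain.
Take all of Hill Ranch (5 m³, value 7) → 14 m³ left.
14 m³ left: a 14/20 share of Low Meadow gives 19×14/20 = 13.3.
Total value = 155.3.

155.3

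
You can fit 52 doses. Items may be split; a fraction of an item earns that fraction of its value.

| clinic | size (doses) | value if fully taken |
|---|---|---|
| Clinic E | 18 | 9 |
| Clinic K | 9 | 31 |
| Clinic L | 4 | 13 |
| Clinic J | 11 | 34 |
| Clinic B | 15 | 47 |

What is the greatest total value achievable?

Sort by value density: Clinic K 31/9≈3.44, Clinic L 13/4≈3.25, Clinic B 47/15≈3.13, Clinic J 34/11≈3.09, Clinic E 9/18≈0.5.
Clinic K: take in full, 9 doses for value 31 — 43 left.
Take all of Clinic L (4 doses, value 13) — 39 doses left.
Clinic B: take in full, 15 doses for value 47 — 24 left.
All 11 doses of Clinic J fit (value 34) — 13 remain.
13 doses left: a 13/18 share of Clinic E gives 9×13/18 = 6.5.
Total value = 131.5.

131.5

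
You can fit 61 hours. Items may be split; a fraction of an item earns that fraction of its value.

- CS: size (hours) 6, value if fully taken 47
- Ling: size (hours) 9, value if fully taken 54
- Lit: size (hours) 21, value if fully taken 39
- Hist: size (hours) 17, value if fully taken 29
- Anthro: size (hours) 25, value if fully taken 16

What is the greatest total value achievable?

Rank by value-to-size ratio: CS 47/6≈7.83, Ling 54/9≈6, Lit 39/21≈1.86, Hist 29/17≈1.71, Anthro 16/25≈0.64.
All 6 hours of CS fit (value 47) ; 55 remain.
Ling: take in full, 9 hours for value 54 ; 46 left.
Take all of Lit (21 hours, value 39) ; 25 hours left.
All 17 hours of Hist fit (value 29) ; 8 remain.
8 hours left: a 8/25 share of Anthro gives 16×8/25 = 5.12.
Total value = 174.12.

174.12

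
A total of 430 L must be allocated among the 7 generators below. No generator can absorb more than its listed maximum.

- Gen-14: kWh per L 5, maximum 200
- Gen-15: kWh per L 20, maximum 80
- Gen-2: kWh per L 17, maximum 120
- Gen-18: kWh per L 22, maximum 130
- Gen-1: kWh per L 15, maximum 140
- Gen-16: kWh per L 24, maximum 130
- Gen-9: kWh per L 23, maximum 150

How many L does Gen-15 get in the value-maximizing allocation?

Rank by kWh per L: Gen-16 24 > Gen-9 23 > Gen-18 22 > Gen-15 20 > Gen-2 17 > Gen-1 15 > Gen-14 5.
Give Gen-16 130 to hit its cap of 130 ; 300 left.
Gen-9 takes 150 to reach its cap of 150 ; 150 left.
Gen-18: +130 to 130 (cap) ; 20 left.
Gen-15: +20 (room for 80) → 20. Pool exhausted.

20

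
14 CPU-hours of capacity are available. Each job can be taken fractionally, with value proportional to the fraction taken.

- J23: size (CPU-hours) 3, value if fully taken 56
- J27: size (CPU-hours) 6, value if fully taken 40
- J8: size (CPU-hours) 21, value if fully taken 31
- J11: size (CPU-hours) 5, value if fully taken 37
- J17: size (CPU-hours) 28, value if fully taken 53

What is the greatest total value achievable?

133

Rank by value-to-size ratio: J23 56/3≈18.7, J11 37/5≈7.4, J27 40/6≈6.67, J17 53/28≈1.89, J8 31/21≈1.48.
J23: take in full, 3 CPU-hours for value 56 — 11 left.
J11: take in full, 5 CPU-hours for value 37 — 6 left.
All 6 CPU-hours of J27 fit (value 40) — 0 remain.
Total value = 133.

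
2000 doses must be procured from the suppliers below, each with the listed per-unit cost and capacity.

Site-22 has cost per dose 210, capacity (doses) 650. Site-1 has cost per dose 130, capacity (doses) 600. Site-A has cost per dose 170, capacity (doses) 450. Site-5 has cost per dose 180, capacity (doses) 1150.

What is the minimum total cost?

Cheapest first:
Site-1 at 130: take all 600 doses → 1400 still needed.
Take 450 from Site-A at 170 → need 950 more.
Site-5 at 180: take 950 of its 1150 → requirement met.
Site-22: unused.
Cost = 600×130 + 450×170 + 950×180 = 325500.

325500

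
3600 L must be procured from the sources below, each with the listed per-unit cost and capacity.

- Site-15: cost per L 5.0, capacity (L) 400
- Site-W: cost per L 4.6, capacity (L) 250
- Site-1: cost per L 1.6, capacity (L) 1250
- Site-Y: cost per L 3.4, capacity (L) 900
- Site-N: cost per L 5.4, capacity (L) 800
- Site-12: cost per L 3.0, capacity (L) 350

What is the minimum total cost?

Use sources in increasing cost order.
Site-1 at 1.6: take all 1250 L → 2350 still needed.
Take 350 from Site-12 at 3.0 → need 2000 more.
Site-Y at 3.4: take all 900 L → 1100 still needed.
Site-W at 4.6: take all 250 L → 850 still needed.
Site-15 at 5.0: take all 400 L → 450 still needed.
Site-N (5.4): take the remaining 450 → done.
Cost = 1250×1.6 + 350×3.0 + 900×3.4 + 250×4.6 + 400×5.0 + 450×5.4 = 11690.

11690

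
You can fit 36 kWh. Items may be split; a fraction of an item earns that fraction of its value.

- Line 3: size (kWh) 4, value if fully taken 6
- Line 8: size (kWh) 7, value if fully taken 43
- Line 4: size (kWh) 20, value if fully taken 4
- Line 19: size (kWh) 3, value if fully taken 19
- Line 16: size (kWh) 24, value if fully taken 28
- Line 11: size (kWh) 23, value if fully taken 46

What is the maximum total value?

112.5

Best value per unit of size first: Line 19 19/3≈6.33, Line 8 43/7≈6.14, Line 11 46/23≈2, Line 3 6/4≈1.5, Line 16 28/24≈1.17, Line 4 4/20≈0.2.
Line 19: take in full, 3 kWh for value 19 — 33 left.
Take all of Line 8 (7 kWh, value 43) — 26 kWh left.
All 23 kWh of Line 11 fit (value 46) — 3 remain.
Fill the last 3 kWh with part of Line 3: 3/4 of it earns 4.5.
Total value = 112.5.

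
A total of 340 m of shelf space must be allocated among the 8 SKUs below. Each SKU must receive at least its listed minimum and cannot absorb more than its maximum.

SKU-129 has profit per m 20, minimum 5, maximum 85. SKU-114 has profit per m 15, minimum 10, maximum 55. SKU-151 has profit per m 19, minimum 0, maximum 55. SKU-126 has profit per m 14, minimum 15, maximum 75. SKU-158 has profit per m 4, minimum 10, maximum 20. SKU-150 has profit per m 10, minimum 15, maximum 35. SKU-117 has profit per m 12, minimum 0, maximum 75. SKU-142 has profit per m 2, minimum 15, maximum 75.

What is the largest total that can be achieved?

5200

Meeting every minimum uses 5+10+0+15+10+15+0+15 = 70 m, leaving 270.
Order the SKUs by profit per m: SKU-129 20 > SKU-151 19 > SKU-114 15 > SKU-126 14 > SKU-117 12 > SKU-150 10 > SKU-158 4 > SKU-142 2.
SKU-129 takes 80 more to reach its cap of 85 — 190 left.
Give SKU-151 55 more to hit its cap of 55 — 135 left.
Give SKU-114 45 more to hit its cap of 55 — 90 left.
SKU-126: +60 to 75 (cap) — 30 left.
SKU-117: +30 (room for 75) → 30. Pool exhausted.
Total = 20×85 + 15×55 + 19×55 + 14×75 + 4×10 + 10×15 + 12×30 + 2×15 = 5200.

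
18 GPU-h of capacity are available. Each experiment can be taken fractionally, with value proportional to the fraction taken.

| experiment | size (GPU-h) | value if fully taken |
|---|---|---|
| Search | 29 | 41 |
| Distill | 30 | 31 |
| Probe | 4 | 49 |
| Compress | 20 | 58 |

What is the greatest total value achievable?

89.6

Sort by value density: Probe 49/4≈12.2, Compress 58/20≈2.9, Search 41/29≈1.41, Distill 31/30≈1.03.
All 4 GPU-h of Probe fit (value 49) ; 14 remain.
14 GPU-h left: a 14/20 share of Compress gives 58×14/20 = 40.6.
Total value = 89.6.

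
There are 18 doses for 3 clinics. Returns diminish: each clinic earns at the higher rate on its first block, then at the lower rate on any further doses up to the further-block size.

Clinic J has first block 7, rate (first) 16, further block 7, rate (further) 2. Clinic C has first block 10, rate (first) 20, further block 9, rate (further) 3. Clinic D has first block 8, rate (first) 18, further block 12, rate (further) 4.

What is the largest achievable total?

Treat each block as its own option and order by rate: Clinic C/tier1 20 > Clinic D/tier1 18 > Clinic J/tier1 16 > Clinic D/tier2 4 > Clinic C/tier2 3 > Clinic J/tier2 2.
Clinic C/tier1 (20): +10 — 8 left.
Fill Clinic D tier1 block (8 at 18) — 0 left.
Total = 20×10 + 18×8 = 344.

344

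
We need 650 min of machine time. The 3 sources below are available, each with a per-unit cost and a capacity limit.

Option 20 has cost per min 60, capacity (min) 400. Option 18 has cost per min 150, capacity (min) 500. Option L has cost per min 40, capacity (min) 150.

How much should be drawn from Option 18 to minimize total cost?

Cheapest first:
Option L (40): use full 150 → 500 min to go.
Take 400 from Option 20 at 60 → need 100 more.
Option 18 (150): take the remaining 100 → done.

100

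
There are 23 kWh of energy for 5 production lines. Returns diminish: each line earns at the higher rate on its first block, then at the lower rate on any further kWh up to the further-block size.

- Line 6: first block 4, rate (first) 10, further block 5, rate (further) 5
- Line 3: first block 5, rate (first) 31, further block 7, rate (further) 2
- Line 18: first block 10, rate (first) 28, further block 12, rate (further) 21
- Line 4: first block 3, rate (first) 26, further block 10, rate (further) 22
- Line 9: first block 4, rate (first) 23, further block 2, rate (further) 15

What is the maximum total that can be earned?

Treat each block as its own option and order by rate: Line 3/T1 31 > Line 18/T1 28 > Line 4/T1 26 > Line 9/T1 23 > Line 4/T2 22 > Line 18/T2 21 > Line 9/T2 15 > Line 6/T1 10 > Line 6/T2 5 > Line 3/T2 2.
Fill Line 3 T1 block (5 at 31) ; 18 left.
Fill Line 18 T1 block (10 at 28) ; 8 left.
Line 4/T1 (26): +3 ; 5 left.
Line 9/T1 (23): +4 ; 1 left.
Line 4 T2 at 22: only 1 left, fill 1.
Total = 31×5 + 28×10 + 26×3 + 23×4 + 22×1 = 627.

627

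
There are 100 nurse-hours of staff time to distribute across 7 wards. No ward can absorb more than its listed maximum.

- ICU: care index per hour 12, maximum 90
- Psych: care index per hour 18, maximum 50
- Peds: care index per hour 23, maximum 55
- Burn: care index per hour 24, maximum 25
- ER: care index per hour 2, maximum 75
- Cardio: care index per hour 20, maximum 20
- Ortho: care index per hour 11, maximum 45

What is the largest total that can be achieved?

Highest care index per hour first: Burn 24 > Peds 23 > Cardio 20 > Psych 18 > ICU 12 > Ortho 11 > ER 2.
Give Burn 25 to hit its cap of 25 ; 75 left.
Peds takes 55 to reach its cap of 55 ; 20 left.
Give Cardio 20 to hit its cap of 20 ; 0 left.
Total = 23×55 + 24×25 + 20×20 = 2265.

2265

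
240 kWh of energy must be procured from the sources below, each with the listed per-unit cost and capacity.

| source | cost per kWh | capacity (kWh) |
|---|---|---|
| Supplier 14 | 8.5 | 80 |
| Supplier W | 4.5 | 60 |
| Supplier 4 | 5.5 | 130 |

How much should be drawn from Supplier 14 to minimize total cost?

Cheapest first:
Take 60 from Supplier W at 4.5 ; need 180 more.
Take 130 from Supplier 4 at 5.5 ; need 50 more.
Supplier 14 (8.5): take the remaining 50 ; done.

50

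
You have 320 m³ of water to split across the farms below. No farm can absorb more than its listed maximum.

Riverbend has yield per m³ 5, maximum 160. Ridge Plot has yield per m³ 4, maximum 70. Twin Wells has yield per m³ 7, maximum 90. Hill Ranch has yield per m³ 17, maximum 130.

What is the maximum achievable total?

3340

Order the farms by yield per m³: Hill Ranch 17 > Twin Wells 7 > Riverbend 5 > Ridge Plot 4.
Hill Ranch: +130 to 130 (cap) — 190 left.
Twin Wells: +90 to 90 (cap) — 100 left.
Only 100 left; Riverbend takes them to reach 100.
Total = 5×100 + 7×90 + 17×130 = 3340.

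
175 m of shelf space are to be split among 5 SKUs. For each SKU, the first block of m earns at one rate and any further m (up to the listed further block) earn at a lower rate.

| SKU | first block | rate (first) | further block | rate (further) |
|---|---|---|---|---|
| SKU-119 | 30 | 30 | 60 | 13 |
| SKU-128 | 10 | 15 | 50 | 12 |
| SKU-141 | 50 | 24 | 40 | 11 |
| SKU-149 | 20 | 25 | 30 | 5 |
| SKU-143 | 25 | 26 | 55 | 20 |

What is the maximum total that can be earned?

Rank every tier by rate: SKU-119/first 30 > SKU-143/first 26 > SKU-149/first 25 > SKU-141/first 24 > SKU-143/second 20 > SKU-128/first 15 > SKU-119/second 13 > SKU-128/second 12 > SKU-141/second 11 > SKU-149/second 5.
Fill SKU-119 first block (30 at 30) ; 145 left.
Fill SKU-143 first block (25 at 26) ; 120 left.
SKU-149/first (25): +20 ; 100 left.
Fill SKU-141 first block (50 at 24) ; 50 left.
50 remain; put them into SKU-143 second at 20.
Total = 30×30 + 26×25 + 25×20 + 24×50 + 20×50 = 4250.

4250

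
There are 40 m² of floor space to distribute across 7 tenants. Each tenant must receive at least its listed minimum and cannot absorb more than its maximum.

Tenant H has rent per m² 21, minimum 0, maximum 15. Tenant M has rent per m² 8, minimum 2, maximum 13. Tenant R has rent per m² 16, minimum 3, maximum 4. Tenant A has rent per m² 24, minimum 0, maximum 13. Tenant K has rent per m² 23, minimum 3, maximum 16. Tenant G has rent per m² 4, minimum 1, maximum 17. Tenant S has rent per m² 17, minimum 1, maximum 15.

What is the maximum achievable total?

Meeting every minimum uses 0+2+3+0+3+1+1 = 10 m², leaving 30.
Rank by rent per m²: Tenant A 24 > Tenant K 23 > Tenant H 21 > Tenant S 17 > Tenant R 16 > Tenant M 8 > Tenant G 4.
Tenant A takes 13 more to reach its cap of 13 — 17 left.
Tenant K takes 13 more to reach its cap of 16 — 4 left.
Only 4 left; Tenant H takes them to reach 4.
Total = 21×4 + 8×2 + 16×3 + 24×13 + 23×16 + 4×1 + 17×1 = 849.

849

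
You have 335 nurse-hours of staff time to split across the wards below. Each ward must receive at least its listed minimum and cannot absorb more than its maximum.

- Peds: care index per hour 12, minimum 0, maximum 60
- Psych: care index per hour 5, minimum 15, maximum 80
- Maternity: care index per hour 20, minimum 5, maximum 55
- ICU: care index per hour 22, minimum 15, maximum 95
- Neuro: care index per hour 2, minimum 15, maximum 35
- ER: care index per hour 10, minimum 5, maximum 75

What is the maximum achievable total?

Meeting every minimum uses 0+15+5+15+15+5 = 55 nurse-hours, leaving 280.
Order the wards by care index per hour: ICU 22 > Maternity 20 > Peds 12 > ER 10 > Psych 5 > Neuro 2.
ICU: +80 to 95 (cap) ; 200 left.
Maternity: +50 to 55 (cap) ; 150 left.
Give Peds 60 more to hit its cap of 60 ; 90 left.
Give ER 70 more to hit its cap of 75 ; 20 left.
Psych has room for 65 more but only 20 remain, so it gets 35.
Total = 12×60 + 5×35 + 20×55 + 22×95 + 2×15 + 10×75 = 4865.

4865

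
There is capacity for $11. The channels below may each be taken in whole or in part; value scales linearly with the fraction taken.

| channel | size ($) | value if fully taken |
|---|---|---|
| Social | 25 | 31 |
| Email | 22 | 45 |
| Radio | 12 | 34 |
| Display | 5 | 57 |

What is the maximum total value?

Best value per unit of size first: Display 57/5≈11.4, Radio 34/12≈2.83, Email 45/22≈2.05, Social 31/25≈1.24.
Display: take in full, 5 $ for value 57 — 6 left.
6 $ left: a 6/12 share of Radio gives 34×6/12 = 17.
Total value = 74.

74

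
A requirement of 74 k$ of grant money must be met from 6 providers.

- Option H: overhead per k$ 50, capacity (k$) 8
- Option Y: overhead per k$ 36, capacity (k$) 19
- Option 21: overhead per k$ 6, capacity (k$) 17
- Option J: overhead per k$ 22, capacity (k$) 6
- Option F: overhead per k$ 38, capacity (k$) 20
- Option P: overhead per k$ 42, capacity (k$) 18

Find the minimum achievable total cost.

Cheapest first:
Option 21 (6): use full 17 ; 57 k$ to go.
Take 6 from Option J at 22 ; need 51 more.
Option Y at 36: take all 19 k$ ; 32 still needed.
Option F at 38: take all 20 k$ ; 12 still needed.
Option P (42): take the remaining 12 ; done.
Option H: unused.
Cost = 17×6 + 6×22 + 19×36 + 20×38 + 12×42 = 2182.

2182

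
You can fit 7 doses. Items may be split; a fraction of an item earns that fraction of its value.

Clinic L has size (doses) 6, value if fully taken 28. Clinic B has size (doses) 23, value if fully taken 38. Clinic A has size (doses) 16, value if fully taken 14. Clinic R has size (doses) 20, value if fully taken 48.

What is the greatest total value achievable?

30.4

Sort by value density: Clinic L 28/6≈4.67, Clinic R 48/20≈2.4, Clinic B 38/23≈1.65, Clinic A 14/16≈0.875.
Take all of Clinic L (6 doses, value 28) — 1 doses left.
Fill the last 1 doses with part of Clinic R: 1/20 of it earns 2.4.
Total value = 30.4.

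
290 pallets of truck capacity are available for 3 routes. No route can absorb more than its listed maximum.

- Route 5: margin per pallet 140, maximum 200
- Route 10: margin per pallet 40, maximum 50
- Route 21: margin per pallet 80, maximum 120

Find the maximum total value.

Highest margin per pallet first: Route 5 140 > Route 21 80 > Route 10 40.
Give Route 5 200 to hit its cap of 200 — 90 left.
Route 21: +90 (room for 120) → 90. Pool exhausted.
Total = 140×200 + 80×90 = 35200.

35200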